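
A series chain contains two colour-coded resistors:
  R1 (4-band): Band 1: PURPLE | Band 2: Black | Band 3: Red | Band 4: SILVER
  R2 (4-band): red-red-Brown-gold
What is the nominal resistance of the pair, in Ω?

R1: violet, black → 70; red ×10^2 → 7000 Ω.
R2: red, red → 22; brown ×10 → 220 Ω.
Series: 7000 + 220 = 7220 Ω.

7220 Ω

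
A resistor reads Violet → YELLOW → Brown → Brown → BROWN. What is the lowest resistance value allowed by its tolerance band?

7335.9 Ω

Violet → 7 (first significant figure)
Yellow → 4 (second significant figure)
Brown → 1 (third significant figure)
Brown → ×10 multiplier
Brown → ±1% tolerance
741 × 10 = 7410 Ω
Lowest = 7410 × (1 − 1/100) = 7335.9 Ω.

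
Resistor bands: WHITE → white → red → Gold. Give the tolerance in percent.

The last band, gold, is the tolerance band.
Gold corresponds to ±5%.

±5%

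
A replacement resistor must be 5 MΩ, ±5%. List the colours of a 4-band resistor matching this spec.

green, black, green, gold

5000000 Ω = 50 × 10^5.
5 → green
0 → black
Multiplier 10^5 → green.
±5% tolerance → gold.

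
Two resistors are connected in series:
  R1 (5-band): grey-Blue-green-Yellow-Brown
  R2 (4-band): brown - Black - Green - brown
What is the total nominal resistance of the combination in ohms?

R1: grey, blue, green → 865; yellow ×10^4 → 8650000 Ω.
R2: brown, black → 10; green ×10^5 → 1000000 Ω.
Series: 8650000 + 1000000 = 9650000 Ω.

9650000 Ω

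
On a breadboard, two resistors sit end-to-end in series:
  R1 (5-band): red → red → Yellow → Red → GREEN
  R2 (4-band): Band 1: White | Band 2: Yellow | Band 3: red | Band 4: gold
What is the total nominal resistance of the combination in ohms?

31800 Ω

R1: red, red, yellow → 224; red ×10^2 → 22400 Ω.
R2: white, yellow → 94; red ×10^2 → 9400 Ω.
Series: 22400 + 9400 = 31800 Ω.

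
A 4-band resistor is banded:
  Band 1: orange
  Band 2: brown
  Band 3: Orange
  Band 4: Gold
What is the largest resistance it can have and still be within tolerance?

32550 Ω

Orange → 3 (first significant figure)
Brown → 1 (second significant figure)
Orange → ×10^3 multiplier
Gold → ±5% tolerance
31 × 1000 = 31000 Ω
Largest = 31000 × (1 + 5/100) = 32550 Ω.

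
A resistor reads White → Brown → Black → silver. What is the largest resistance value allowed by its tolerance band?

White → 9 (first significant figure)
Brown → 1 (second significant figure)
Black → ×1 multiplier
Silver → ±10% tolerance
91 × 1 = 91 Ω
Largest = 91 × (1 + 10/100) = 100.1 Ω.

100.1 Ω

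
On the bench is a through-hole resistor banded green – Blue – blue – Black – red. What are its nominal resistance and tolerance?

Green → 5 (first significant figure)
Blue → 6 (second significant figure)
Blue → 6 (third significant figure)
Black → ×1 multiplier
Red → ±2% tolerance
566 × 1 = 566 Ω

566 Ω ±2%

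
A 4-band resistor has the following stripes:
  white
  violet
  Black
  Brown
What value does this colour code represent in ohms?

White → 9 (first significant figure)
Violet → 7 (second significant figure)
Black → ×1 multiplier
97 × 1 = 97 Ω

97 Ω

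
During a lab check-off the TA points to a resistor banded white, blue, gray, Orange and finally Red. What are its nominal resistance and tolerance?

968000 Ω ±2%

White → 9 (first significant figure)
Blue → 6 (second significant figure)
Grey → 8 (third significant figure)
Orange → ×10^3 multiplier
Red → ±2% tolerance
968 × 1000 = 968000 Ω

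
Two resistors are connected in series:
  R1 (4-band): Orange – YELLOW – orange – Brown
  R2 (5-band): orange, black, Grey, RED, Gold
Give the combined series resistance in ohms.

R1: orange, yellow → 34; orange ×10^3 → 34000 Ω.
R2: orange, black, grey → 308; red ×10^2 → 30800 Ω.
Series: 34000 + 30800 = 64800 Ω.

64800 Ω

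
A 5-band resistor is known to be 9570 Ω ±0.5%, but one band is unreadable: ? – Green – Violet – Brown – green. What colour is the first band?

white

9570 Ω = 957 × 10^1.
The first band gives digit 9 of the significand, and 9 is white.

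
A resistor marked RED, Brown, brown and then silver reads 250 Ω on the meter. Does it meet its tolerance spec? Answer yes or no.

Red → 2 (first significant figure)
Brown → 1 (second significant figure)
Brown → ×10 multiplier
Silver → ±10% tolerance
21 × 10 = 210 Ω
Allowed range: 189 Ω to 231 Ω.
250 Ω lies outside that range.

no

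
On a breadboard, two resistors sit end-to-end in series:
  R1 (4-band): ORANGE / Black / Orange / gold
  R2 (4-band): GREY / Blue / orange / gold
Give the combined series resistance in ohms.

R1: orange, black → 30; orange ×10^3 → 30000 Ω.
R2: grey, blue → 86; orange ×10^3 → 86000 Ω.
Series: 30000 + 86000 = 116000 Ω.

116000 Ω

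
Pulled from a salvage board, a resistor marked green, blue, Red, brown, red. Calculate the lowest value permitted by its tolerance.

Green → 5 (first significant figure)
Blue → 6 (second significant figure)
Red → 2 (third significant figure)
Brown → ×10 multiplier
Red → ±2% tolerance
562 × 10 = 5620 Ω
Lowest = 5620 × (1 − 2/100) = 5507.6 Ω.

5507.6 Ω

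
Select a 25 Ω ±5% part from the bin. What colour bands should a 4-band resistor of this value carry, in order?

red, green, black, gold

25 Ω = 25 × 10^0.
2 → red
5 → green
Multiplier 10^0 → black.
±5% tolerance → gold.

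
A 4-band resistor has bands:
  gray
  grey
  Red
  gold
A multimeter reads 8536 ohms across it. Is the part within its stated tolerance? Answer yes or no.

Grey → 8 (first significant figure)
Grey → 8 (second significant figure)
Red → ×10^2 multiplier
Gold → ±5% tolerance
88 × 100 = 8800 Ω
Allowed range: 8360 Ω to 9240 Ω.
8536 ohms lies inside that range.

yes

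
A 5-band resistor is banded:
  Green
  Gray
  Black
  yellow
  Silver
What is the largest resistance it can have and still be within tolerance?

Green → 5 (first significant figure)
Grey → 8 (second significant figure)
Black → 0 (third significant figure)
Yellow → ×10^4 multiplier
Silver → ±10% tolerance
580 × 10000 = 5800000 Ω
Largest = 5800000 × (1 + 10/100) = 6380000 Ω.

6380000 Ω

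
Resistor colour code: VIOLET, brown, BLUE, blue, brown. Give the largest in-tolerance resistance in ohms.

Violet → 7 (first significant figure)
Brown → 1 (second significant figure)
Blue → 6 (third significant figure)
Blue → ×10^6 multiplier
Brown → ±1% tolerance
716 × 1000000 = 716000000 Ω
Largest = 716000000 × (1 + 1/100) = 723160000 Ω.

723160000 Ω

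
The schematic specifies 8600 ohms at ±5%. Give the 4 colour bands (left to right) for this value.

grey, blue, red, gold

8600 Ω = 86 × 10^2.
8 → grey
6 → blue
Multiplier 10^2 → red.
±5% tolerance → gold.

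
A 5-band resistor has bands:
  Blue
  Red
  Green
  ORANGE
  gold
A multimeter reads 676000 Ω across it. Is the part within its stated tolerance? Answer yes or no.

no

Blue → 6 (first significant figure)
Red → 2 (second significant figure)
Green → 5 (third significant figure)
Orange → ×10^3 multiplier
Gold → ±5% tolerance
625 × 1000 = 625000 Ω
Allowed range: 593750 Ω to 656250 Ω.
676000 Ω lies outside that range.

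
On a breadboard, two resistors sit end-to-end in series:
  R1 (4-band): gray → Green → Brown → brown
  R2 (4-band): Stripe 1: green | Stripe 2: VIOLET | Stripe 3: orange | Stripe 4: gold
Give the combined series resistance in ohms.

57850 Ω

R1: grey, green → 85; brown ×10 → 850 Ω.
R2: green, violet → 57; orange ×10^3 → 57000 Ω.
Series: 850 + 57000 = 57850 Ω.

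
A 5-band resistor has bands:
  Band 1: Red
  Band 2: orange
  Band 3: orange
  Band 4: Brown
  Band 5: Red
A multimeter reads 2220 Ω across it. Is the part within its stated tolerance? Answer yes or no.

no

Red → 2 (first significant figure)
Orange → 3 (second significant figure)
Orange → 3 (third significant figure)
Brown → ×10 multiplier
Red → ±2% tolerance
233 × 10 = 2330 Ω
Allowed range: 2283.4 Ω to 2376.6 Ω.
2220 Ω lies outside that range.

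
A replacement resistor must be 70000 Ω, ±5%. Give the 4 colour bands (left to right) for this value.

70000 Ω = 70 × 10^3.
7 → violet
0 → black
Multiplier 10^3 → orange.
±5% tolerance → gold.

violet, black, orange, gold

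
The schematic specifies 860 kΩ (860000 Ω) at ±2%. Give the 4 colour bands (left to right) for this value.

860000 Ω = 86 × 10^4.
8 → grey
6 → blue
Multiplier 10^4 → yellow.
±2% tolerance → red.

grey, blue, yellow, red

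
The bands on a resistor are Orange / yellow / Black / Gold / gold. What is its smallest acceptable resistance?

Orange → 3 (first significant figure)
Yellow → 4 (second significant figure)
Black → 0 (third significant figure)
Gold → ×0.1 multiplier
Gold → ±5% tolerance
340 × 0.1 = 34 Ω
Smallest = 34 × (1 − 5/100) = 32.3 Ω.

32.3 Ω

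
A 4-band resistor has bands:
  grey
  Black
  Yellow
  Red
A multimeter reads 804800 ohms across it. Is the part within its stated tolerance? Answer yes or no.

Grey → 8 (first significant figure)
Black → 0 (second significant figure)
Yellow → ×10^4 multiplier
Red → ±2% tolerance
80 × 10000 = 800000 Ω
Allowed range: 784000 Ω to 816000 Ω.
804800 ohms lies inside that range.

yes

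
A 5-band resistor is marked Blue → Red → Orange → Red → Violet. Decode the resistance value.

62300 Ω

Blue → 6 (first significant figure)
Red → 2 (second significant figure)
Orange → 3 (third significant figure)
Red → ×10^2 multiplier
623 × 100 = 62300 Ω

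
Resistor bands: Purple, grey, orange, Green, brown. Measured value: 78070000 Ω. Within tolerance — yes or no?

Violet → 7 (first significant figure)
Grey → 8 (second significant figure)
Orange → 3 (third significant figure)
Green → ×10^5 multiplier
Brown → ±1% tolerance
783 × 100000 = 78300000 Ω
Allowed range: 77517000 Ω to 79083000 Ω.
78070000 Ω lies inside that range.

yes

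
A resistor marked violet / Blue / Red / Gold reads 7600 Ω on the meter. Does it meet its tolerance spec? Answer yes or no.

Violet → 7 (first significant figure)
Blue → 6 (second significant figure)
Red → ×10^2 multiplier
Gold → ±5% tolerance
76 × 100 = 7600 Ω
Allowed range: 7220 Ω to 7980 Ω.
7600 Ω lies inside that range.

yes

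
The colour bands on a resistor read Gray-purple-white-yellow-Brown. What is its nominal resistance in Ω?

8790000 Ω

Grey → 8 (first significant figure)
Violet → 7 (second significant figure)
White → 9 (third significant figure)
Yellow → ×10^4 multiplier
879 × 10000 = 8790000 Ω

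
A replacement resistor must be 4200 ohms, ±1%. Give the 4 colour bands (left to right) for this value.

yellow, red, red, brown

4200 Ω = 42 × 10^2.
4 → yellow
2 → red
Multiplier 10^2 → red.
±1% tolerance → brown.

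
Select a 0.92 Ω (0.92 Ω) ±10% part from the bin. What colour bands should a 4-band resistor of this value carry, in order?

white, red, silver, silver

0.92 Ω = 92 × 10^-2.
9 → white
2 → red
Multiplier 10^-2 → silver.
±10% tolerance → silver.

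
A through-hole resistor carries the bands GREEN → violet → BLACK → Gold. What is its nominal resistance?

57 Ω

Green → 5 (first significant figure)
Violet → 7 (second significant figure)
Black → ×1 multiplier
57 × 1 = 57 Ω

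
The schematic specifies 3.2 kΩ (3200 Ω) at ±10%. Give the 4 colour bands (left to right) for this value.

orange, red, red, silver

3200 Ω = 32 × 10^2.
3 → orange
2 → red
Multiplier 10^2 → red.
±10% tolerance → silver.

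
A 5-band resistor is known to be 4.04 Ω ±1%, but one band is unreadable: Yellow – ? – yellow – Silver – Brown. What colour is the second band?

black

4.04 Ω = 404 × 10^-2.
The second band gives digit 0 of the significand, and 0 is black.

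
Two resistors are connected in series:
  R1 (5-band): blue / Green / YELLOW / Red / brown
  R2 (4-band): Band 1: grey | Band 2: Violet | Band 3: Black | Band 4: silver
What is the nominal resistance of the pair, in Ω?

65487 Ω

R1: blue, green, yellow → 654; red ×10^2 → 65400 Ω.
R2: grey, violet → 87; black ×1 → 87 Ω.
Series: 65400 + 87 = 65487 Ω.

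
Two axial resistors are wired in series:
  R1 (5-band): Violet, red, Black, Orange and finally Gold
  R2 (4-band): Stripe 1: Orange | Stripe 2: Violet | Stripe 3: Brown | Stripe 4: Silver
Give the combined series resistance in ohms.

R1: violet, red, black → 720; orange ×10^3 → 720000 Ω.
R2: orange, violet → 37; brown ×10 → 370 Ω.
Series: 720000 + 370 = 720370 Ω.

720370 Ω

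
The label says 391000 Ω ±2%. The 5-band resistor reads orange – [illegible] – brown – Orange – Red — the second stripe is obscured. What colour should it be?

391000 Ω = 391 × 10^3.
The second band gives digit 9 of the significand, and 9 is white.

white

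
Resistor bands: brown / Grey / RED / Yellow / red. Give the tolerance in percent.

The last band, red, is the tolerance band.
Red corresponds to ±2%.

±2%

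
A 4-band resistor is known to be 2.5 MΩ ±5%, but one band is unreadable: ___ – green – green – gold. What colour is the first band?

2500000 Ω = 25 × 10^5.
The first band gives digit 2 of the significand, and 2 is red.

red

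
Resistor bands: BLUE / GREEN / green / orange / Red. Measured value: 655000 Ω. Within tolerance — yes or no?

Blue → 6 (first significant figure)
Green → 5 (second significant figure)
Green → 5 (third significant figure)
Orange → ×10^3 multiplier
Red → ±2% tolerance
655 × 1000 = 655000 Ω
Allowed range: 641900 Ω to 668100 Ω.
655000 Ω lies inside that range.

yes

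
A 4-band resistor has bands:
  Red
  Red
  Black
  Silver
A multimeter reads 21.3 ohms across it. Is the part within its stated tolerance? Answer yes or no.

Red → 2 (first significant figure)
Red → 2 (second significant figure)
Black → ×1 multiplier
Silver → ±10% tolerance
22 × 1 = 22 Ω
Allowed range: 19.8 Ω to 24.2 Ω.
21.3 ohms lies inside that range.

yes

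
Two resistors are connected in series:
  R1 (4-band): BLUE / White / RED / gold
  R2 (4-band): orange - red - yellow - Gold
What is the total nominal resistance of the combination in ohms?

326900 Ω

R1: blue, white → 69; red ×10^2 → 6900 Ω.
R2: orange, red → 32; yellow ×10^4 → 320000 Ω.
Series: 6900 + 320000 = 326900 Ω.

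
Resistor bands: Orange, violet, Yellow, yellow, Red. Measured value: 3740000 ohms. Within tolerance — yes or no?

Orange → 3 (first significant figure)
Violet → 7 (second significant figure)
Yellow → 4 (third significant figure)
Yellow → ×10^4 multiplier
Red → ±2% tolerance
374 × 10000 = 3740000 Ω
Allowed range: 3665200 Ω to 3814800 Ω.
3740000 ohms lies inside that range.

yes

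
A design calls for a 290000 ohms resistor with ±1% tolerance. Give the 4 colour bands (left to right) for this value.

red, white, yellow, brown

290000 Ω = 29 × 10^4.
2 → red
9 → white
Multiplier 10^4 → yellow.
±1% tolerance → brown.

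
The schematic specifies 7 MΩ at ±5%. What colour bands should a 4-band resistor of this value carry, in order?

violet, black, green, gold

7000000 Ω = 70 × 10^5.
7 → violet
0 → black
Multiplier 10^5 → green.
±5% tolerance → gold.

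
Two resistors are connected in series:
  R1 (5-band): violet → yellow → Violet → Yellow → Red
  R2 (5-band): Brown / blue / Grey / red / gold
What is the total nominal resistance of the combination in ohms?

7486800 Ω

R1: violet, yellow, violet → 747; yellow ×10^4 → 7470000 Ω.
R2: brown, blue, grey → 168; red ×10^2 → 16800 Ω.
Series: 7470000 + 16800 = 7486800 Ω.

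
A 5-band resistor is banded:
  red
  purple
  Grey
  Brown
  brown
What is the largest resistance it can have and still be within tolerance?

2807.8 Ω

Red → 2 (first significant figure)
Violet → 7 (second significant figure)
Grey → 8 (third significant figure)
Brown → ×10 multiplier
Brown → ±1% tolerance
278 × 10 = 2780 Ω
Largest = 2780 × (1 + 1/100) = 2807.8 Ω.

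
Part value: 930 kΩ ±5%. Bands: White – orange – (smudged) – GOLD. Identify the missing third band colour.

yellow

930000 Ω = 93 × 10^4.
The third band is the multiplier, 10^4, which is yellow.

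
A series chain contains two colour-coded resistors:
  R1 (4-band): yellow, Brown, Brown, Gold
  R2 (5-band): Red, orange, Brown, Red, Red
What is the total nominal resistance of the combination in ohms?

23510 Ω

R1: yellow, brown → 41; brown ×10 → 410 Ω.
R2: red, orange, brown → 231; red ×10^2 → 23100 Ω.
Series: 410 + 23100 = 23510 Ω.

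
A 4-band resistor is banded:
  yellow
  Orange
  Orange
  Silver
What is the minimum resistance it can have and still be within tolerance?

Yellow → 4 (first significant figure)
Orange → 3 (second significant figure)
Orange → ×10^3 multiplier
Silver → ±10% tolerance
43 × 1000 = 43000 Ω
Minimum = 43000 × (1 − 10/100) = 38700 Ω.

38700 Ω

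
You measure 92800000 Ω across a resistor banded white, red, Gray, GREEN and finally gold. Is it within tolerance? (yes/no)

yes

White → 9 (first significant figure)
Red → 2 (second significant figure)
Grey → 8 (third significant figure)
Green → ×10^5 multiplier
Gold → ±5% tolerance
928 × 100000 = 92800000 Ω
Allowed range: 88160000 Ω to 97440000 Ω.
92800000 Ω lies inside that range.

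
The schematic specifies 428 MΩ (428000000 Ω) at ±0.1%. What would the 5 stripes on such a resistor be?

yellow, red, grey, blue, violet

428000000 Ω = 428 × 10^6.
4 → yellow
2 → red
8 → grey
Multiplier 10^6 → blue.
±0.1% tolerance → violet.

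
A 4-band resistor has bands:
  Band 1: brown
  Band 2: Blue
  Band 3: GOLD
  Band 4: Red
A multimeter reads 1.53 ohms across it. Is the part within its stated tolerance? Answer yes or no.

Brown → 1 (first significant figure)
Blue → 6 (second significant figure)
Gold → ×0.1 multiplier
Red → ±2% tolerance
16 × 0.1 = 1.6 Ω
Allowed range: 1.568 Ω to 1.632 Ω.
1.53 ohms lies outside that range.

no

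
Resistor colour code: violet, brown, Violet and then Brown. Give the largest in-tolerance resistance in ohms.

717100000 Ω

Violet → 7 (first significant figure)
Brown → 1 (second significant figure)
Violet → ×10^7 multiplier
Brown → ±1% tolerance
71 × 10000000 = 710000000 Ω
Largest = 710000000 × (1 + 1/100) = 717100000 Ω.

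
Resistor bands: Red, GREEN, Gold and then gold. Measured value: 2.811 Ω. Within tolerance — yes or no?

Red → 2 (first significant figure)
Green → 5 (second significant figure)
Gold → ×0.1 multiplier
Gold → ±5% tolerance
25 × 0.1 = 2.5 Ω
Allowed range: 2.375 Ω to 2.625 Ω.
2.811 Ω lies outside that range.

no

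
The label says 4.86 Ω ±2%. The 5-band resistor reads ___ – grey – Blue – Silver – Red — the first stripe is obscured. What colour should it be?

yellow

4.86 Ω = 486 × 10^-2.
The first band gives digit 4 of the significand, and 4 is yellow.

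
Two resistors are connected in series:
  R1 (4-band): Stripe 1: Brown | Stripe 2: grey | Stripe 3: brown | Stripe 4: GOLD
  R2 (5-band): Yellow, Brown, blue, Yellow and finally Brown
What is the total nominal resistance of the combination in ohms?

4160180 Ω

R1: brown, grey → 18; brown ×10 → 180 Ω.
R2: yellow, brown, blue → 416; yellow ×10^4 → 4160000 Ω.
Series: 180 + 4160000 = 4160180 Ω.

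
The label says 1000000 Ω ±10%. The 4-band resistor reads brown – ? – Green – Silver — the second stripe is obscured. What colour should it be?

black

1000000 Ω = 10 × 10^5.
The second band gives digit 0 of the significand, and 0 is black.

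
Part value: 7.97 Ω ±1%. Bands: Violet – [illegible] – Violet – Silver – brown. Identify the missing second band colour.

white

7.97 Ω = 797 × 10^-2.
The second band gives digit 9 of the significand, and 9 is white.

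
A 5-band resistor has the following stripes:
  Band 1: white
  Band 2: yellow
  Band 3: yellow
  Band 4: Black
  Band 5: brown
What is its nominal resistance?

White → 9 (first significant figure)
Yellow → 4 (second significant figure)
Yellow → 4 (third significant figure)
Black → ×1 multiplier
944 × 1 = 944 Ω

944 Ω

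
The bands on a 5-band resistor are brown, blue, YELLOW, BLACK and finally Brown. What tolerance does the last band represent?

The last band, brown, is the tolerance band.
Brown corresponds to ±1%.

±1%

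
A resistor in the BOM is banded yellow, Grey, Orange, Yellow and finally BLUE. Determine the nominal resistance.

4830000 Ω

Yellow → 4 (first significant figure)
Grey → 8 (second significant figure)
Orange → 3 (third significant figure)
Yellow → ×10^4 multiplier
483 × 10000 = 4830000 Ω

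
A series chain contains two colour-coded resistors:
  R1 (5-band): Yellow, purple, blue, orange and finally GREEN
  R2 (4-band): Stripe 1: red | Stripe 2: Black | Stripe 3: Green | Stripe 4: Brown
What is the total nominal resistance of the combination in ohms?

2476000 Ω

R1: yellow, violet, blue → 476; orange ×10^3 → 476000 Ω.
R2: red, black → 20; green ×10^5 → 2000000 Ω.
Series: 476000 + 2000000 = 2476000 Ω.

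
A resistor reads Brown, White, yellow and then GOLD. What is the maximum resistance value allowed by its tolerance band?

Brown → 1 (first significant figure)
White → 9 (second significant figure)
Yellow → ×10^4 multiplier
Gold → ±5% tolerance
19 × 10000 = 190000 Ω
Maximum = 190000 × (1 + 5/100) = 199500 Ω.

199500 Ω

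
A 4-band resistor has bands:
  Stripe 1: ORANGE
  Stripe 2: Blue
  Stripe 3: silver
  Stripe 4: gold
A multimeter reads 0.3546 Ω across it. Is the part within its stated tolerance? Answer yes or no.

yes

Orange → 3 (first significant figure)
Blue → 6 (second significant figure)
Silver → ×0.01 multiplier
Gold → ±5% tolerance
36 × 0.01 = 0.36 Ω
Allowed range: 0.342 Ω to 0.378 Ω.
0.3546 Ω lies inside that range.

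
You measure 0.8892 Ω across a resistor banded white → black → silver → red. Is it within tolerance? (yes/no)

yes

White → 9 (first significant figure)
Black → 0 (second significant figure)
Silver → ×0.01 multiplier
Red → ±2% tolerance
90 × 0.01 = 0.9 Ω
Allowed range: 0.882 Ω to 0.918 Ω.
0.8892 Ω lies inside that range.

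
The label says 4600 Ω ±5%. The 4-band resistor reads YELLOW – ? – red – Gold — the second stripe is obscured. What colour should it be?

4600 Ω = 46 × 10^2.
The second band gives digit 6 of the significand, and 6 is blue.

blue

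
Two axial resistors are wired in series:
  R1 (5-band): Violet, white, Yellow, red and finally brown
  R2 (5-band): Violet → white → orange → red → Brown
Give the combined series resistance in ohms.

R1: violet, white, yellow → 794; red ×10^2 → 79400 Ω.
R2: violet, white, orange → 793; red ×10^2 → 79300 Ω.
Series: 79400 + 79300 = 158700 Ω.

158700 Ω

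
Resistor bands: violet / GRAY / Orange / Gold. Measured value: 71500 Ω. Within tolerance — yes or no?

no

Violet → 7 (first significant figure)
Grey → 8 (second significant figure)
Orange → ×10^3 multiplier
Gold → ±5% tolerance
78 × 1000 = 78000 Ω
Allowed range: 74100 Ω to 81900 Ω.
71500 Ω lies outside that range.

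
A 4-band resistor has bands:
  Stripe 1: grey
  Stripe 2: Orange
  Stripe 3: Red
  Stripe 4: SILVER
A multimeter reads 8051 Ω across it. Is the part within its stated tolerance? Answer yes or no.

yes

Grey → 8 (first significant figure)
Orange → 3 (second significant figure)
Red → ×10^2 multiplier
Silver → ±10% tolerance
83 × 100 = 8300 Ω
Allowed range: 7470 Ω to 9130 Ω.
8051 Ω lies inside that range.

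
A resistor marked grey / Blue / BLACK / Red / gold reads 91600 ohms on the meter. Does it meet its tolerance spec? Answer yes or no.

Grey → 8 (first significant figure)
Blue → 6 (second significant figure)
Black → 0 (third significant figure)
Red → ×10^2 multiplier
Gold → ±5% tolerance
860 × 100 = 86000 Ω
Allowed range: 81700 Ω to 90300 Ω.
91600 ohms lies outside that range.

no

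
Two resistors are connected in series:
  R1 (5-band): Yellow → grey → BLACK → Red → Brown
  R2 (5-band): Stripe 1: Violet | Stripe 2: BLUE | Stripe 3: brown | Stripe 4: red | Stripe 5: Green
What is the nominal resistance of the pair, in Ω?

124100 Ω

R1: yellow, grey, black → 480; red ×10^2 → 48000 Ω.
R2: violet, blue, brown → 761; red ×10^2 → 76100 Ω.
Series: 48000 + 76100 = 124100 Ω.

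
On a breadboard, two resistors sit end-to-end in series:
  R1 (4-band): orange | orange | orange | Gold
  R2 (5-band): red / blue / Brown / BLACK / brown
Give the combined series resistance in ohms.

R1: orange, orange → 33; orange ×10^3 → 33000 Ω.
R2: red, blue, brown → 261; black ×1 → 261 Ω.
Series: 33000 + 261 = 33261 Ω.

33261 Ω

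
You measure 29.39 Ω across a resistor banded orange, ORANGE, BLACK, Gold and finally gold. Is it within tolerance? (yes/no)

Orange → 3 (first significant figure)
Orange → 3 (second significant figure)
Black → 0 (third significant figure)
Gold → ×0.1 multiplier
Gold → ±5% tolerance
330 × 0.1 = 33 Ω
Allowed range: 31.35 Ω to 34.65 Ω.
29.39 Ω lies outside that range.

no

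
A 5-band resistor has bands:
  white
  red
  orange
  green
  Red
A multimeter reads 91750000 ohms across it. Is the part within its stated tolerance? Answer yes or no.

White → 9 (first significant figure)
Red → 2 (second significant figure)
Orange → 3 (third significant figure)
Green → ×10^5 multiplier
Red → ±2% tolerance
923 × 100000 = 92300000 Ω
Allowed range: 90454000 Ω to 94146000 Ω.
91750000 ohms lies inside that range.

yes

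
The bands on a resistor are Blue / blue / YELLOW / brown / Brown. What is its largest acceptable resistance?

6706.4 Ω

Blue → 6 (first significant figure)
Blue → 6 (second significant figure)
Yellow → 4 (third significant figure)
Brown → ×10 multiplier
Brown → ±1% tolerance
664 × 10 = 6640 Ω
Largest = 6640 × (1 + 1/100) = 6706.4 Ω.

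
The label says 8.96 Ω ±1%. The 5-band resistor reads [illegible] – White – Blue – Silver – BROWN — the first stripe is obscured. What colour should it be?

grey

8.96 Ω = 896 × 10^-2.
The first band gives digit 8 of the significand, and 8 is grey.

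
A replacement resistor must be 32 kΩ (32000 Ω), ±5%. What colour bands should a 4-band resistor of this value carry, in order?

orange, red, orange, gold

32000 Ω = 32 × 10^3.
3 → orange
2 → red
Multiplier 10^3 → orange.
±5% tolerance → gold.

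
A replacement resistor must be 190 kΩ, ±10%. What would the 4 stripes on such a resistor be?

190000 Ω = 19 × 10^4.
1 → brown
9 → white
Multiplier 10^4 → yellow.
±10% tolerance → silver.

brown, white, yellow, silver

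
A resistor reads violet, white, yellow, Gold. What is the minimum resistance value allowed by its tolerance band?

Violet → 7 (first significant figure)
White → 9 (second significant figure)
Yellow → ×10^4 multiplier
Gold → ±5% tolerance
79 × 10000 = 790000 Ω
Minimum = 790000 × (1 − 5/100) = 750500 Ω.

750500 Ω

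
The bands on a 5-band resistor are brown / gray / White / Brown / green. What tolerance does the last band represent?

The last band, green, is the tolerance band.
Green corresponds to ±0.5%.

±0.5%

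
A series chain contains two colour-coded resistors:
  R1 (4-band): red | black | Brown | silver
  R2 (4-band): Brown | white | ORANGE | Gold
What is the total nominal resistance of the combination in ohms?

R1: red, black → 20; brown ×10 → 200 Ω.
R2: brown, white → 19; orange ×10^3 → 19000 Ω.
Series: 200 + 19000 = 19200 Ω.

19200 Ω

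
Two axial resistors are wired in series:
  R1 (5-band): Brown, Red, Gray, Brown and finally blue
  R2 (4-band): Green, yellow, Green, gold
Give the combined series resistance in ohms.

R1: brown, red, grey → 128; brown ×10 → 1280 Ω.
R2: green, yellow → 54; green ×10^5 → 5400000 Ω.
Series: 1280 + 5400000 = 5401280 Ω.

5401280 Ω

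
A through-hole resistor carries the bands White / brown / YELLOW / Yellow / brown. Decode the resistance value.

White → 9 (first significant figure)
Brown → 1 (second significant figure)
Yellow → 4 (third significant figure)
Yellow → ×10^4 multiplier
914 × 10000 = 9140000 Ω

9140000 Ω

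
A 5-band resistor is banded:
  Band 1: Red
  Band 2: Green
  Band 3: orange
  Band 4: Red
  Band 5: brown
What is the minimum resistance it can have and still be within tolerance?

Red → 2 (first significant figure)
Green → 5 (second significant figure)
Orange → 3 (third significant figure)
Red → ×10^2 multiplier
Brown → ±1% tolerance
253 × 100 = 25300 Ω
Minimum = 25300 × (1 − 1/100) = 25047 Ω.

25047 Ω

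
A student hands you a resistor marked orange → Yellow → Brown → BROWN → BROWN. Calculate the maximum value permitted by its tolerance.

3444.1 Ω

Orange → 3 (first significant figure)
Yellow → 4 (second significant figure)
Brown → 1 (third significant figure)
Brown → ×10 multiplier
Brown → ±1% tolerance
341 × 10 = 3410 Ω
Maximum = 3410 × (1 + 1/100) = 3444.1 Ω.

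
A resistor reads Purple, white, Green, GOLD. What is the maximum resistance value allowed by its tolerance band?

8295000 Ω

Violet → 7 (first significant figure)
White → 9 (second significant figure)
Green → ×10^5 multiplier
Gold → ±5% tolerance
79 × 100000 = 7900000 Ω
Maximum = 7900000 × (1 + 5/100) = 8295000 Ω.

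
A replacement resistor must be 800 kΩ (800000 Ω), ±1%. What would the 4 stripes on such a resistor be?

grey, black, yellow, brown

800000 Ω = 80 × 10^4.
8 → grey
0 → black
Multiplier 10^4 → yellow.
±1% tolerance → brown.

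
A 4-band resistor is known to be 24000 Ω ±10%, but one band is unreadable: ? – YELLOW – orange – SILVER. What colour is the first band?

red

24000 Ω = 24 × 10^3.
The first band gives digit 2 of the significand, and 2 is red.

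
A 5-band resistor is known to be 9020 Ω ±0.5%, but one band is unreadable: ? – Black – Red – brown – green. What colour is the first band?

9020 Ω = 902 × 10^1.
The first band gives digit 9 of the significand, and 9 is white.

white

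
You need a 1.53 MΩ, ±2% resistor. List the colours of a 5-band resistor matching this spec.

brown, green, orange, yellow, red

1530000 Ω = 153 × 10^4.
1 → brown
5 → green
3 → orange
Multiplier 10^4 → yellow.
±2% tolerance → red.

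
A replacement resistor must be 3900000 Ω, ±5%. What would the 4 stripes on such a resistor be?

3900000 Ω = 39 × 10^5.
3 → orange
9 → white
Multiplier 10^5 → green.
±5% tolerance → gold.

orange, white, green, gold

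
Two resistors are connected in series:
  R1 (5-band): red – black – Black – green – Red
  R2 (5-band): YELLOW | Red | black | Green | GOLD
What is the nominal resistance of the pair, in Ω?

62000000 Ω

R1: red, black, black → 200; green ×10^5 → 20000000 Ω.
R2: yellow, red, black → 420; green ×10^5 → 42000000 Ω.
Series: 20000000 + 42000000 = 62000000 Ω.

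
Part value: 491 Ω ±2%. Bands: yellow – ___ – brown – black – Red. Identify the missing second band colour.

white

491 Ω = 491 × 10^0.
The second band gives digit 9 of the significand, and 9 is white.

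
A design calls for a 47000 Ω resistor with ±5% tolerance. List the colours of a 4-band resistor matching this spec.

yellow, violet, orange, gold

47000 Ω = 47 × 10^3.
4 → yellow
7 → violet
Multiplier 10^3 → orange.
±5% tolerance → gold.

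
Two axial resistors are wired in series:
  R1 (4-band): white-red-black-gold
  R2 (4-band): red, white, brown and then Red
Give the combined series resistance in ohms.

R1: white, red → 92; black ×1 → 92 Ω.
R2: red, white → 29; brown ×10 → 290 Ω.
Series: 92 + 290 = 382 Ω.

382 Ω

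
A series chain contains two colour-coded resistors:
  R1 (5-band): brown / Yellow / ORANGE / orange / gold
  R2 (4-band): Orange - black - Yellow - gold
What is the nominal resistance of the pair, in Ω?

R1: brown, yellow, orange → 143; orange ×10^3 → 143000 Ω.
R2: orange, black → 30; yellow ×10^4 → 300000 Ω.
Series: 143000 + 300000 = 443000 Ω.

443000 Ω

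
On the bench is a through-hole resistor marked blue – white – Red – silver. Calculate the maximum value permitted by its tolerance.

Blue → 6 (first significant figure)
White → 9 (second significant figure)
Red → ×10^2 multiplier
Silver → ±10% tolerance
69 × 100 = 6900 Ω
Maximum = 6900 × (1 + 10/100) = 7590 Ω.

7590 Ω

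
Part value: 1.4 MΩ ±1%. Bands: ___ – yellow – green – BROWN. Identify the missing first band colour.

1400000 Ω = 14 × 10^5.
The first band gives digit 1 of the significand, and 1 is brown.

brown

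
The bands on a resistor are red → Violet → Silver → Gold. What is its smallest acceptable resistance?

0.2565 Ω

Red → 2 (first significant figure)
Violet → 7 (second significant figure)
Silver → ×0.01 multiplier
Gold → ±5% tolerance
27 × 0.01 = 0.27 Ω
Smallest = 0.27 × (1 − 5/100) = 0.2565 Ω.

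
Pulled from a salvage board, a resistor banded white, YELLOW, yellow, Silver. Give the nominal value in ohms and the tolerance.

White → 9 (first significant figure)
Yellow → 4 (second significant figure)
Yellow → ×10^4 multiplier
Silver → ±10% tolerance
94 × 10000 = 940000 Ω

940000 Ω ±10%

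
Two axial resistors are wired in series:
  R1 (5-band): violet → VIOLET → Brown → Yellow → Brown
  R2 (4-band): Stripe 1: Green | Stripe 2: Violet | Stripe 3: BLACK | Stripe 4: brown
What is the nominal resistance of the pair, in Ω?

R1: violet, violet, brown → 771; yellow ×10^4 → 7710000 Ω.
R2: green, violet → 57; black ×1 → 57 Ω.
Series: 7710000 + 57 = 7710057 Ω.

7710057 Ω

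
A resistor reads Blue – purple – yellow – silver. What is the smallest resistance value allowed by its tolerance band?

Blue → 6 (first significant figure)
Violet → 7 (second significant figure)
Yellow → ×10^4 multiplier
Silver → ±10% tolerance
67 × 10000 = 670000 Ω
Smallest = 670000 × (1 − 10/100) = 603000 Ω.

603000 Ω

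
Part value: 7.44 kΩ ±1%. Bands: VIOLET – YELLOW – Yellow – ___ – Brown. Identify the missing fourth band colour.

7440 Ω = 744 × 10^1.
The fourth band is the multiplier, 10^1, which is brown.

brown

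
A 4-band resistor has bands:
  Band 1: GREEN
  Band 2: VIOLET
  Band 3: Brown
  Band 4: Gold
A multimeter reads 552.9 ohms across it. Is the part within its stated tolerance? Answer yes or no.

yes

Green → 5 (first significant figure)
Violet → 7 (second significant figure)
Brown → ×10 multiplier
Gold → ±5% tolerance
57 × 10 = 570 Ω
Allowed range: 541.5 Ω to 598.5 Ω.
552.9 ohms lies inside that range.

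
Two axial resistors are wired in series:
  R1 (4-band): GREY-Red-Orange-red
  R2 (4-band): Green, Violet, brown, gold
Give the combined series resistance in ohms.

R1: grey, red → 82; orange ×10^3 → 82000 Ω.
R2: green, violet → 57; brown ×10 → 570 Ω.
Series: 82000 + 570 = 82570 Ω.

82570 Ω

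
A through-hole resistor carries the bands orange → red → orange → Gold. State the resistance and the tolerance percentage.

32000 Ω ±5%

Orange → 3 (first significant figure)
Red → 2 (second significant figure)
Orange → ×10^3 multiplier
Gold → ±5% tolerance
32 × 1000 = 32000 Ω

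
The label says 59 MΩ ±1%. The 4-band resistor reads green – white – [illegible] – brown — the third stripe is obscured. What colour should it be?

blue

59000000 Ω = 59 × 10^6.
The third band is the multiplier, 10^6, which is blue.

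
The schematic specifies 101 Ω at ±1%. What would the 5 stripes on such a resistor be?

brown, black, brown, black, brown

101 Ω = 101 × 10^0.
1 → brown
0 → black
1 → brown
Multiplier 10^0 → black.
±1% tolerance → brown.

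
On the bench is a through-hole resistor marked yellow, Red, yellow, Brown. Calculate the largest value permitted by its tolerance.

424200 Ω

Yellow → 4 (first significant figure)
Red → 2 (second significant figure)
Yellow → ×10^4 multiplier
Brown → ±1% tolerance
42 × 10000 = 420000 Ω
Largest = 420000 × (1 + 1/100) = 424200 Ω.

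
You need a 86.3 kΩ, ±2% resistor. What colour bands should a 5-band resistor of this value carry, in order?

grey, blue, orange, red, red

86300 Ω = 863 × 10^2.
8 → grey
6 → blue
3 → orange
Multiplier 10^2 → red.
±2% tolerance → red.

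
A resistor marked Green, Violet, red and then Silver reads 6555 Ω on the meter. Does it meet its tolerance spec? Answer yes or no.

no

Green → 5 (first significant figure)
Violet → 7 (second significant figure)
Red → ×10^2 multiplier
Silver → ±10% tolerance
57 × 100 = 5700 Ω
Allowed range: 5130 Ω to 6270 Ω.
6555 Ω lies outside that range.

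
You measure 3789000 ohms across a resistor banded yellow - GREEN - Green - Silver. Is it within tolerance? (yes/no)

Yellow → 4 (first significant figure)
Green → 5 (second significant figure)
Green → ×10^5 multiplier
Silver → ±10% tolerance
45 × 100000 = 4500000 Ω
Allowed range: 4050000 Ω to 4950000 Ω.
3789000 ohms lies outside that range.

no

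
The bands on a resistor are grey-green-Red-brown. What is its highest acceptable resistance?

Grey → 8 (first significant figure)
Green → 5 (second significant figure)
Red → ×10^2 multiplier
Brown → ±1% tolerance
85 × 100 = 8500 Ω
Highest = 8500 × (1 + 1/100) = 8585 Ω.

8585 Ω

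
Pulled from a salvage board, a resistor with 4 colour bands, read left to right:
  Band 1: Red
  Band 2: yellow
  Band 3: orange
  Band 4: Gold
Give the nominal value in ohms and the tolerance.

Red → 2 (first significant figure)
Yellow → 4 (second significant figure)
Orange → ×10^3 multiplier
Gold → ±5% tolerance
24 × 1000 = 24000 Ω

24000 Ω ±5%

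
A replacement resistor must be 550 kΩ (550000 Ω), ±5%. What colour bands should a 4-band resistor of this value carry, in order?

green, green, yellow, gold

550000 Ω = 55 × 10^4.
5 → green
5 → green
Multiplier 10^4 → yellow.
±5% tolerance → gold.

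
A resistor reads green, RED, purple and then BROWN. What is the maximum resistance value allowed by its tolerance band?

525200000 Ω

Green → 5 (first significant figure)
Red → 2 (second significant figure)
Violet → ×10^7 multiplier
Brown → ±1% tolerance
52 × 10000000 = 520000000 Ω
Maximum = 520000000 × (1 + 1/100) = 525200000 Ω.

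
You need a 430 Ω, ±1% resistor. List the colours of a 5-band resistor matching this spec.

yellow, orange, black, black, brown

430 Ω = 430 × 10^0.
4 → yellow
3 → orange
0 → black
Multiplier 10^0 → black.
±1% tolerance → brown.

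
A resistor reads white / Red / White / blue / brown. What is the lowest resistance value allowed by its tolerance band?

White → 9 (first significant figure)
Red → 2 (second significant figure)
White → 9 (third significant figure)
Blue → ×10^6 multiplier
Brown → ±1% tolerance
929 × 1000000 = 929000000 Ω
Lowest = 929000000 × (1 − 1/100) = 919710000 Ω.

919710000 Ω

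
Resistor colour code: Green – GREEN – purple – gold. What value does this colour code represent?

550000000 Ω

Green → 5 (first significant figure)
Green → 5 (second significant figure)
Violet → ×10^7 multiplier
55 × 10000000 = 550000000 Ω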